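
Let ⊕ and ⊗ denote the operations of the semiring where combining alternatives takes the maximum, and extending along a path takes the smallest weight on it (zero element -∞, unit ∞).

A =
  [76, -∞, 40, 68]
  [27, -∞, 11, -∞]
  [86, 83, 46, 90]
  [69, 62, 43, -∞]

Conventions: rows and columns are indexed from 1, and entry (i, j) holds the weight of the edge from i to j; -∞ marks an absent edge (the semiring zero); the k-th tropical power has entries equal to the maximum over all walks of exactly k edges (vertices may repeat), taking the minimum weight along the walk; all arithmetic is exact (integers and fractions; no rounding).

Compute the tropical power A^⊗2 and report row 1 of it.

A^⊗2:
  [76, 62, 43, 68]
  [27, 11, 27, 27]
  [76, 62, 46, 68]
  [69, 43, 43, 68]
Answer: row 1 of A^⊗2 = [76, 62, 43, 68]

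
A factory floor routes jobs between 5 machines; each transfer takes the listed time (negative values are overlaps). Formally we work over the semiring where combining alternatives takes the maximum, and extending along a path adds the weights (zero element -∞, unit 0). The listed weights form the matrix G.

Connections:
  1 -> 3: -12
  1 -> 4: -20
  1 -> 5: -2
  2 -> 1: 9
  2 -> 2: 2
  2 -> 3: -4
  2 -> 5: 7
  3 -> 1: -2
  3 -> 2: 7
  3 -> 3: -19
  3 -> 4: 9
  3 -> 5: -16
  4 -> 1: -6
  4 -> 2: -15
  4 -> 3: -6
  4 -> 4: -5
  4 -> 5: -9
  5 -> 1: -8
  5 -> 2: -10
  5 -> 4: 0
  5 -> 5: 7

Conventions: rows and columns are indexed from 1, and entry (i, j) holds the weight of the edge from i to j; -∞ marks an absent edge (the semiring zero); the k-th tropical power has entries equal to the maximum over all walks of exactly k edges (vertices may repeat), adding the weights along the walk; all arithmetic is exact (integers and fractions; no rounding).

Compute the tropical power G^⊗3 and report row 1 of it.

G^⊗2:
  [-10, -5, -26, -2, 5]
  [11, 4, -2, 7, 14]
  [16, 9, 3, 4, 14]
  [-6, 1, -11, 3, -2]
  [-1, -3, -6, 7, 14]
G^⊗3:
  [4, -3, -8, 5, 12]
  [13, 6, 1, 14, 21]
  [18, 11, 5, 14, 21]
  [10, 3, -3, -2, 8]
  [6, 4, 1, 14, 21]
Answer: row 1 of G^⊗3 = [4, -3, -8, 5, 12]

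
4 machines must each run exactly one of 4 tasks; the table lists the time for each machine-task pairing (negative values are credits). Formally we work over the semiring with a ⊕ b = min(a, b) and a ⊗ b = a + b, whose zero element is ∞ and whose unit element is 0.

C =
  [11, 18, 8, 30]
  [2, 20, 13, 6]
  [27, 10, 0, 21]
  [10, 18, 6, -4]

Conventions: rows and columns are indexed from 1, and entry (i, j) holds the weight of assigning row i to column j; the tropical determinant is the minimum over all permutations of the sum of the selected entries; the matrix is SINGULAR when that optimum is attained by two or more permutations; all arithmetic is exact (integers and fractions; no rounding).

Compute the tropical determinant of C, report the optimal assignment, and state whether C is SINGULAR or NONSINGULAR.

σ = (1, 2, 3, 4): 11 + 20 + 0 + (-4) = 27
σ = (1, 2, 4, 3): 11 + 20 + 21 + 6 = 58
σ = (1, 3, 2, 4): 11 + 13 + 10 + (-4) = 30
σ = (1, 3, 4, 2): 11 + 13 + 21 + 18 = 63
σ = (1, 4, 2, 3): 11 + 6 + 10 + 6 = 33
σ = (1, 4, 3, 2): 11 + 6 + 0 + 18 = 35
σ = (2, 1, 3, 4): 18 + 2 + 0 + (-4) = 16
σ = (2, 1, 4, 3): 18 + 2 + 21 + 6 = 47
σ = (2, 3, 1, 4): 18 + 13 + 27 + (-4) = 54
σ = (2, 3, 4, 1): 18 + 13 + 21 + 10 = 62
σ = (2, 4, 1, 3): 18 + 6 + 27 + 6 = 57
σ = (2, 4, 3, 1): 18 + 6 + 0 + 10 = 34
σ = (3, 1, 2, 4): 8 + 2 + 10 + (-4) = 16
σ = (3, 1, 4, 2): 8 + 2 + 21 + 18 = 49
σ = (3, 2, 1, 4): 8 + 20 + 27 + (-4) = 51
σ = (3, 2, 4, 1): 8 + 20 + 21 + 10 = 59
σ = (3, 4, 1, 2): 8 + 6 + 27 + 18 = 59
σ = (3, 4, 2, 1): 8 + 6 + 10 + 10 = 34
σ = (4, 1, 2, 3): 30 + 2 + 10 + 6 = 48
σ = (4, 1, 3, 2): 30 + 2 + 0 + 18 = 50
σ = (4, 2, 1, 3): 30 + 20 + 27 + 6 = 83
σ = (4, 2, 3, 1): 30 + 20 + 0 + 10 = 60
σ = (4, 3, 1, 2): 30 + 13 + 27 + 18 = 88
σ = (4, 3, 2, 1): 30 + 13 + 10 + 10 = 63
Optimal value attained by: σ = (2, 1, 3, 4).
Answer: det⊕(C) = 16; verdict: SINGULAR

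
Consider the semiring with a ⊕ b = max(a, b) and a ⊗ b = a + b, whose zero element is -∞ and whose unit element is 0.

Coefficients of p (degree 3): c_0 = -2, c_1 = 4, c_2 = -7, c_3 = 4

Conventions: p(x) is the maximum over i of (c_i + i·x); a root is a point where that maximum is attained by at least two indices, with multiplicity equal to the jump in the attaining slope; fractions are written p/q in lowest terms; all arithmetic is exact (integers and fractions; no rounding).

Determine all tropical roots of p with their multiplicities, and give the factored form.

hull edge (i=0, c=-2) to (i=1, c=4): slope 6, span 1
hull edge (i=1, c=4) to (i=3, c=4): slope 0, span 2
Factored form: p(x) = 4 ⊗ (x ⊕ (-6)) ⊗ (x ⊕ 0) ⊗ (x ⊕ 0)
Answer: roots = -6 (mult 1), 0 (mult 2)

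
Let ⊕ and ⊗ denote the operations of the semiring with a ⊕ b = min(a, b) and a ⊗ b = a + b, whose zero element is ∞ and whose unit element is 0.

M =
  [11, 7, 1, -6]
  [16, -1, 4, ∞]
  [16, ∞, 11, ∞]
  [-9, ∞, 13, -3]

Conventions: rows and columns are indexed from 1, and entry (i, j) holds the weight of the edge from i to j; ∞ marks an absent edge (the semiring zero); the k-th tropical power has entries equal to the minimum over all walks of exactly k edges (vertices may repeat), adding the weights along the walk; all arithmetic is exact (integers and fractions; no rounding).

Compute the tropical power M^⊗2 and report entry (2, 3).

M^⊗2:
  [-15, 6, 7, -9]
  [15, -2, 3, 10]
  [27, 23, 17, 10]
  [-12, -2, -8, -15]
Key observation: the optimum is the walk 2->2->3, with weight (-1) + 4 = 3.
Optimal value attained by: walk 2->2->3.
Answer: (M^⊗2)[2][3] = 3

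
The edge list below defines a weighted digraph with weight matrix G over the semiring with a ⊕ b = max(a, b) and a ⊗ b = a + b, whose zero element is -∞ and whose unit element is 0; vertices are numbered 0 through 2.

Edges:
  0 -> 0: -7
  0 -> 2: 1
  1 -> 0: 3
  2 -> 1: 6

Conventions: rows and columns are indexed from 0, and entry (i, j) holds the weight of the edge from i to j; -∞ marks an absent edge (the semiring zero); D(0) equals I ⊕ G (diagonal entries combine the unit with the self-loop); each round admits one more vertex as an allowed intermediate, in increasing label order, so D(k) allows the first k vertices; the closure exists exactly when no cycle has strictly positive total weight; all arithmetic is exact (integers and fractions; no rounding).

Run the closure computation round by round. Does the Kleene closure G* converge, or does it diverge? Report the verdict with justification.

D(0):
  [0, -∞, 1]
  [3, 0, -∞]
  [-∞, 6, 0]
D(1):
  [0, -∞, 1]
  [3, 0, 4]
  [-∞, 6, 0]
Detection: at round 2, diagonal entry (2, 2) turns strictly positive.
Key observation: the cycle 2->1->0->2 has total weight 6 + 3 + 1, which is strictly positive.
Answer: DIVERGES — positive cycle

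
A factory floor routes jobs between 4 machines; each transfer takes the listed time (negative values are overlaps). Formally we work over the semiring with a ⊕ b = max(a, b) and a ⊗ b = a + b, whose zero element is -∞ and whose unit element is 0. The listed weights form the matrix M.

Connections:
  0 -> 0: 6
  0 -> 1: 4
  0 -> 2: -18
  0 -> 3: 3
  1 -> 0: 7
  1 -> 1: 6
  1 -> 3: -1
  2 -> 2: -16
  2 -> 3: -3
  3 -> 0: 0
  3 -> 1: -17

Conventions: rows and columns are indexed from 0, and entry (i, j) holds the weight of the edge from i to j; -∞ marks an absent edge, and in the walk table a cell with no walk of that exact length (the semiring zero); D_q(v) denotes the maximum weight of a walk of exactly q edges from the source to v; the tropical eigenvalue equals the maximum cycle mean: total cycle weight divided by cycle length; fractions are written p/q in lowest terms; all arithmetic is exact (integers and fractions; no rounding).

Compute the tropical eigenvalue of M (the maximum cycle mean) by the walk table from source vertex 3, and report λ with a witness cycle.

q=0: [-∞, -∞, -∞, 0]
q=1: [0, -17, -∞, -∞]
q=2: [6, 4, -18, 3]
q=3: [12, 10, -12, 9]
q=4: [18, 16, -6, 15]
Optimal cycle mean attained by: cycle 0->0, total 6, length 1.
Answer: λ = 6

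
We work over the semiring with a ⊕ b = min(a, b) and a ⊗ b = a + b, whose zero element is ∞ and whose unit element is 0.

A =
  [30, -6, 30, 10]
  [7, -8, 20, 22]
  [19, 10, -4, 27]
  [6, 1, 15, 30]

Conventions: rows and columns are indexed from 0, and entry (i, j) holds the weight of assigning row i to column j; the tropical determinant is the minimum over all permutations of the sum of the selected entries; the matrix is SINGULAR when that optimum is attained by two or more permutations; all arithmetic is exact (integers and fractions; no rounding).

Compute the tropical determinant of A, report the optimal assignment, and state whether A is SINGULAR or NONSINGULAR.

σ = (0, 1, 2, 3): 30 + (-8) + (-4) + 30 = 48
σ = (0, 1, 3, 2): 30 + (-8) + 27 + 15 = 64
σ = (0, 2, 1, 3): 30 + 20 + 10 + 30 = 90
σ = (0, 2, 3, 1): 30 + 20 + 27 + 1 = 78
σ = (0, 3, 1, 2): 30 + 22 + 10 + 15 = 77
σ = (0, 3, 2, 1): 30 + 22 + (-4) + 1 = 49
σ = (1, 0, 2, 3): (-6) + 7 + (-4) + 30 = 27
σ = (1, 0, 3, 2): (-6) + 7 + 27 + 15 = 43
σ = (1, 2, 0, 3): (-6) + 20 + 19 + 30 = 63
σ = (1, 2, 3, 0): (-6) + 20 + 27 + 6 = 47
σ = (1, 3, 0, 2): (-6) + 22 + 19 + 15 = 50
σ = (1, 3, 2, 0): (-6) + 22 + (-4) + 6 = 18
σ = (2, 0, 1, 3): 30 + 7 + 10 + 30 = 77
σ = (2, 0, 3, 1): 30 + 7 + 27 + 1 = 65
σ = (2, 1, 0, 3): 30 + (-8) + 19 + 30 = 71
σ = (2, 1, 3, 0): 30 + (-8) + 27 + 6 = 55
σ = (2, 3, 0, 1): 30 + 22 + 19 + 1 = 72
σ = (2, 3, 1, 0): 30 + 22 + 10 + 6 = 68
σ = (3, 0, 1, 2): 10 + 7 + 10 + 15 = 42
σ = (3, 0, 2, 1): 10 + 7 + (-4) + 1 = 14
σ = (3, 1, 0, 2): 10 + (-8) + 19 + 15 = 36
σ = (3, 1, 2, 0): 10 + (-8) + (-4) + 6 = 4
σ = (3, 2, 0, 1): 10 + 20 + 19 + 1 = 50
σ = (3, 2, 1, 0): 10 + 20 + 10 + 6 = 46
Optimal value attained by: σ = (3, 1, 2, 0).
Answer: det⊕(A) = 4; verdict: NONSINGULAR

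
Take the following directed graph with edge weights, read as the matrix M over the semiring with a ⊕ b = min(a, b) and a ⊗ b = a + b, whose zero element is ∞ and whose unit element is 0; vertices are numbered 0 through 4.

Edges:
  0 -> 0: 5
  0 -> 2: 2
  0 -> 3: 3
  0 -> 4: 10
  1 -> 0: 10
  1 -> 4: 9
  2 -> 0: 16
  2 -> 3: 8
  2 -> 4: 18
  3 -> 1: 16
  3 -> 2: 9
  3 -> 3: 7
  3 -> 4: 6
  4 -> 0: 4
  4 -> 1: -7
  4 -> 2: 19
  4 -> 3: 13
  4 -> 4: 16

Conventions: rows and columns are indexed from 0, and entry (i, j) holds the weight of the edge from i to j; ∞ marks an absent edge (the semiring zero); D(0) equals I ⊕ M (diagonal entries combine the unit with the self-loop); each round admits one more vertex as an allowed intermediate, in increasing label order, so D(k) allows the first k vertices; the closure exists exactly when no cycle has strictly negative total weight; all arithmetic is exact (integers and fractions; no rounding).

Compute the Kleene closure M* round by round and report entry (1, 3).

D(0):
  [0, ∞, 2, 3, 10]
  [10, 0, ∞, ∞, 9]
  [16, ∞, 0, 8, 18]
  [∞, 16, 9, 0, 6]
  [4, -7, 19, 13, 0]
D(1):
  [0, ∞, 2, 3, 10]
  [10, 0, 12, 13, 9]
  [16, ∞, 0, 8, 18]
  [∞, 16, 9, 0, 6]
  [4, -7, 6, 7, 0]
D(2):
  [0, ∞, 2, 3, 10]
  [10, 0, 12, 13, 9]
  [16, ∞, 0, 8, 18]
  [26, 16, 9, 0, 6]
  [3, -7, 5, 6, 0]
D(3):
  [0, ∞, 2, 3, 10]
  [10, 0, 12, 13, 9]
  [16, ∞, 0, 8, 18]
  [25, 16, 9, 0, 6]
  [3, -7, 5, 6, 0]
D(4):
  [0, 19, 2, 3, 9]
  [10, 0, 12, 13, 9]
  [16, 24, 0, 8, 14]
  [25, 16, 9, 0, 6]
  [3, -7, 5, 6, 0]
D(5):
  [0, 2, 2, 3, 9]
  [10, 0, 12, 13, 9]
  [16, 7, 0, 8, 14]
  [9, -1, 9, 0, 6]
  [3, -7, 5, 6, 0]
Answer: M*[1][3] = 13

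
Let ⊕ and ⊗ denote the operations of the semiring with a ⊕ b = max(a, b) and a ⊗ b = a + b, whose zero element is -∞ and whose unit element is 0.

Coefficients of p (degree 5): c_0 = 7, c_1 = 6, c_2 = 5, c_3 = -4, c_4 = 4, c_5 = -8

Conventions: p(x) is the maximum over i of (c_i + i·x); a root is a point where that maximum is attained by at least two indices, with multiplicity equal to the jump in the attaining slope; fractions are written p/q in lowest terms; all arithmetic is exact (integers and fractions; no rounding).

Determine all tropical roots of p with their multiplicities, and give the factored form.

hull edge (i=0, c=7) to (i=4, c=4): slope -3/4, span 4
hull edge (i=4, c=4) to (i=5, c=-8): slope -12, span 1
Factored form: p(x) = -8 ⊗ (x ⊕ 3/4) ⊗ (x ⊕ 3/4) ⊗ (x ⊕ 3/4) ⊗ (x ⊕ 3/4) ⊗ (x ⊕ 12)
Answer: roots = 3/4 (mult 4), 12 (mult 1)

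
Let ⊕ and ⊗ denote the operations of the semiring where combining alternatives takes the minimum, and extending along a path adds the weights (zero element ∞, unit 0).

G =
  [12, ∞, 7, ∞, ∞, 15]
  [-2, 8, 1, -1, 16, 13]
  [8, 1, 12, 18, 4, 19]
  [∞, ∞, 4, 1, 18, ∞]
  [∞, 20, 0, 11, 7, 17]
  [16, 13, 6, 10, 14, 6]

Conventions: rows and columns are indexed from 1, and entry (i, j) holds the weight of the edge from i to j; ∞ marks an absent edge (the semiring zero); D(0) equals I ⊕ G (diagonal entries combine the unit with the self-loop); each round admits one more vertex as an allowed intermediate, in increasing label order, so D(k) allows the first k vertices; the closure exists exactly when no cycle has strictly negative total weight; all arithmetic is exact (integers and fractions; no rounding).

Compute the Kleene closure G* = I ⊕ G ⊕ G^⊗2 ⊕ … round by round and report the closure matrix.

D(0):
  [0, ∞, 7, ∞, ∞, 15]
  [-2, 0, 1, -1, 16, 13]
  [8, 1, 0, 18, 4, 19]
  [∞, ∞, 4, 0, 18, ∞]
  [∞, 20, 0, 11, 0, 17]
  [16, 13, 6, 10, 14, 0]
D(1):
  [0, ∞, 7, ∞, ∞, 15]
  [-2, 0, 1, -1, 16, 13]
  [8, 1, 0, 18, 4, 19]
  [∞, ∞, 4, 0, 18, ∞]
  [∞, 20, 0, 11, 0, 17]
  [16, 13, 6, 10, 14, 0]
D(2):
  [0, ∞, 7, ∞, ∞, 15]
  [-2, 0, 1, -1, 16, 13]
  [-1, 1, 0, 0, 4, 14]
  [∞, ∞, 4, 0, 18, ∞]
  [18, 20, 0, 11, 0, 17]
  [11, 13, 6, 10, 14, 0]
D(3):
  [0, 8, 7, 7, 11, 15]
  [-2, 0, 1, -1, 5, 13]
  [-1, 1, 0, 0, 4, 14]
  [3, 5, 4, 0, 8, 18]
  [-1, 1, 0, 0, 0, 14]
  [5, 7, 6, 6, 10, 0]
D(4):
  [0, 8, 7, 7, 11, 15]
  [-2, 0, 1, -1, 5, 13]
  [-1, 1, 0, 0, 4, 14]
  [3, 5, 4, 0, 8, 18]
  [-1, 1, 0, 0, 0, 14]
  [5, 7, 6, 6, 10, 0]
D(5):
  [0, 8, 7, 7, 11, 15]
  [-2, 0, 1, -1, 5, 13]
  [-1, 1, 0, 0, 4, 14]
  [3, 5, 4, 0, 8, 18]
  [-1, 1, 0, 0, 0, 14]
  [5, 7, 6, 6, 10, 0]
D(6):
  [0, 8, 7, 7, 11, 15]
  [-2, 0, 1, -1, 5, 13]
  [-1, 1, 0, 0, 4, 14]
  [3, 5, 4, 0, 8, 18]
  [-1, 1, 0, 0, 0, 14]
  [5, 7, 6, 6, 10, 0]
Answer: G* = [[0, 8, 7, 7, 11, 15], [-2, 0, 1, -1, 5, 13], [-1, 1, 0, 0, 4, 14], [3, 5, 4, 0, 8, 18], [-1, 1, 0, 0, 0, 14], [5, 7, 6, 6, 10, 0]]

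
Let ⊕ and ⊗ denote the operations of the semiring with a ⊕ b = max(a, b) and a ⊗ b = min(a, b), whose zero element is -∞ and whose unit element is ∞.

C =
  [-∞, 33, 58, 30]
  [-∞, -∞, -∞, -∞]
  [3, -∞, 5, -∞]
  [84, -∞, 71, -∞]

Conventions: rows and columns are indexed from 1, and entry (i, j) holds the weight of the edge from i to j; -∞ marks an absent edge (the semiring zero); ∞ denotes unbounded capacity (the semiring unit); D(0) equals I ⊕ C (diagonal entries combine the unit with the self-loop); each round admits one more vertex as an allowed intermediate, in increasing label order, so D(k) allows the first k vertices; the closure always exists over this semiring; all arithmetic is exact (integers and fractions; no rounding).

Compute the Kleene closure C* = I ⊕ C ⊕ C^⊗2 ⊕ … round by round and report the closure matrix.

D(0):
  [∞, 33, 58, 30]
  [-∞, ∞, -∞, -∞]
  [3, -∞, ∞, -∞]
  [84, -∞, 71, ∞]
D(1):
  [∞, 33, 58, 30]
  [-∞, ∞, -∞, -∞]
  [3, 3, ∞, 3]
  [84, 33, 71, ∞]
D(2):
  [∞, 33, 58, 30]
  [-∞, ∞, -∞, -∞]
  [3, 3, ∞, 3]
  [84, 33, 71, ∞]
D(3):
  [∞, 33, 58, 30]
  [-∞, ∞, -∞, -∞]
  [3, 3, ∞, 3]
  [84, 33, 71, ∞]
D(4):
  [∞, 33, 58, 30]
  [-∞, ∞, -∞, -∞]
  [3, 3, ∞, 3]
  [84, 33, 71, ∞]
Answer: C* = [[∞, 33, 58, 30], [-∞, ∞, -∞, -∞], [3, 3, ∞, 3], [84, 33, 71, ∞]]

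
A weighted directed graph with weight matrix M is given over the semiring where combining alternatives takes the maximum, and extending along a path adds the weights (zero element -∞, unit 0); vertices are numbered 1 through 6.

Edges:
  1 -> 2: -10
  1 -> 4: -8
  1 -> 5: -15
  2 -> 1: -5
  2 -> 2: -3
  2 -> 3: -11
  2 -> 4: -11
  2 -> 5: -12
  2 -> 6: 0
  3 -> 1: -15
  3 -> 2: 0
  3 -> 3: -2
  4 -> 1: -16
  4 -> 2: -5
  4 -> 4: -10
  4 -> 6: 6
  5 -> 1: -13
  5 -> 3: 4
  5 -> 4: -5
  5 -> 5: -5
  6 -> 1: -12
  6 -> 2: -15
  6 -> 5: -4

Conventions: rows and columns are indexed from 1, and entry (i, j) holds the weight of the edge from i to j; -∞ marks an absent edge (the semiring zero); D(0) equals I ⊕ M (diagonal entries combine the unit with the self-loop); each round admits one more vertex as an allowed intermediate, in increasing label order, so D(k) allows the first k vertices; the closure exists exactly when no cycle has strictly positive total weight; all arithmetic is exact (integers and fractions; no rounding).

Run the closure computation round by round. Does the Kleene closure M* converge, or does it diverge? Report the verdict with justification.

D(0):
  [0, -10, -∞, -8, -15, -∞]
  [-5, 0, -11, -11, -12, 0]
  [-15, 0, 0, -∞, -∞, -∞]
  [-16, -5, -∞, 0, -∞, 6]
  [-13, -∞, 4, -5, 0, -∞]
  [-12, -15, -∞, -∞, -4, 0]
D(1):
  [0, -10, -∞, -8, -15, -∞]
  [-5, 0, -11, -11, -12, 0]
  [-15, 0, 0, -23, -30, -∞]
  [-16, -5, -∞, 0, -31, 6]
  [-13, -23, 4, -5, 0, -∞]
  [-12, -15, -∞, -20, -4, 0]
D(2):
  [0, -10, -21, -8, -15, -10]
  [-5, 0, -11, -11, -12, 0]
  [-5, 0, 0, -11, -12, 0]
  [-10, -5, -16, 0, -17, 6]
  [-13, -23, 4, -5, 0, -23]
  [-12, -15, -26, -20, -4, 0]
D(3):
  [0, -10, -21, -8, -15, -10]
  [-5, 0, -11, -11, -12, 0]
  [-5, 0, 0, -11, -12, 0]
  [-10, -5, -16, 0, -17, 6]
  [-1, 4, 4, -5, 0, 4]
  [-12, -15, -26, -20, -4, 0]
D(4):
  [0, -10, -21, -8, -15, -2]
  [-5, 0, -11, -11, -12, 0]
  [-5, 0, 0, -11, -12, 0]
  [-10, -5, -16, 0, -17, 6]
  [-1, 4, 4, -5, 0, 4]
  [-12, -15, -26, -20, -4, 0]
D(5):
  [0, -10, -11, -8, -15, -2]
  [-5, 0, -8, -11, -12, 0]
  [-5, 0, 0, -11, -12, 0]
  [-10, -5, -13, 0, -17, 6]
  [-1, 4, 4, -5, 0, 4]
  [-5, 0, 0, -9, -4, 0]
D(6):
  [0, -2, -2, -8, -6, -2]
  [-5, 0, 0, -9, -4, 0]
  [-5, 0, 0, -9, -4, 0]
  [1, 6, 6, 0, 2, 6]
  [-1, 4, 4, -5, 0, 4]
  [-5, 0, 0, -9, -4, 0]
Key observation: every diagonal entry stays at the unit through all rounds, so no improving cycle exists.
Answer: CONVERGES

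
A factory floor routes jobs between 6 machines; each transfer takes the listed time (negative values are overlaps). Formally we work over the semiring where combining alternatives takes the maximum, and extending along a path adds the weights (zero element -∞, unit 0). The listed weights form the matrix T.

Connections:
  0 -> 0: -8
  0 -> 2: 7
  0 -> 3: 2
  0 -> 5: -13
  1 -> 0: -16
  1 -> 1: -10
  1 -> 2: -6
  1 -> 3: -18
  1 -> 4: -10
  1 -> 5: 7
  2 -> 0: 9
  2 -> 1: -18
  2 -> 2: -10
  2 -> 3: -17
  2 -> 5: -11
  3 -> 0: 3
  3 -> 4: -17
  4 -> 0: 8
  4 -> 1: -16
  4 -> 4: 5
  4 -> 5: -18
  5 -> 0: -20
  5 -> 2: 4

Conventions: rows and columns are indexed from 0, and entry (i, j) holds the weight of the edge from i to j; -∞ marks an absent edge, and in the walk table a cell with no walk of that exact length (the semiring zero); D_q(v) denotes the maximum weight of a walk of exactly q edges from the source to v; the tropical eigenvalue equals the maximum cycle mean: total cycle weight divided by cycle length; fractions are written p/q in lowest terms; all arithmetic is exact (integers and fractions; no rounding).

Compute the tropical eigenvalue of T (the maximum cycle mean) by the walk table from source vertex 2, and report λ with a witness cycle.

q=0: [-∞, -∞, 0, -∞, -∞, -∞]
q=1: [9, -18, -10, -17, -∞, -11]
q=2: [1, -28, 16, 11, -28, -4]
q=3: [25, -2, 8, 3, -6, 5]
q=4: [17, -10, 32, 27, -1, 12]
q=5: [41, 14, 24, 19, 10, 21]
q=6: [33, 6, 48, 43, 15, 28]
Optimal cycle mean attained by: cycle 0->2->0, total 7 + 9, length 2.
Answer: λ = 8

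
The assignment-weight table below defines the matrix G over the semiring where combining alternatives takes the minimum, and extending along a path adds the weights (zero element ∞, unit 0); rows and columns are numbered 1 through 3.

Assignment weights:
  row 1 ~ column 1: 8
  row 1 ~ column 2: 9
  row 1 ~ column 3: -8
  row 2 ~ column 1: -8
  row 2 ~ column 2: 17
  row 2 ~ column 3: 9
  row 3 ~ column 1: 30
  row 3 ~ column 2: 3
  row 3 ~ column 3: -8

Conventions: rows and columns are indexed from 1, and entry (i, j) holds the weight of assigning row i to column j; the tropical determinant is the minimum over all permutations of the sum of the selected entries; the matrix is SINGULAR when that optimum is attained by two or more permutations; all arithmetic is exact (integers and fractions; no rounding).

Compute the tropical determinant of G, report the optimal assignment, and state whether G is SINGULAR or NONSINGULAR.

σ = (1, 2, 3): 8 + 17 + (-8) = 17
σ = (1, 3, 2): 8 + 9 + 3 = 20
σ = (2, 1, 3): 9 + (-8) + (-8) = -7
σ = (2, 3, 1): 9 + 9 + 30 = 48
σ = (3, 1, 2): (-8) + (-8) + 3 = -13
σ = (3, 2, 1): (-8) + 17 + 30 = 39
Optimal value attained by: σ = (3, 1, 2).
Answer: det⊕(G) = -13; verdict: NONSINGULAR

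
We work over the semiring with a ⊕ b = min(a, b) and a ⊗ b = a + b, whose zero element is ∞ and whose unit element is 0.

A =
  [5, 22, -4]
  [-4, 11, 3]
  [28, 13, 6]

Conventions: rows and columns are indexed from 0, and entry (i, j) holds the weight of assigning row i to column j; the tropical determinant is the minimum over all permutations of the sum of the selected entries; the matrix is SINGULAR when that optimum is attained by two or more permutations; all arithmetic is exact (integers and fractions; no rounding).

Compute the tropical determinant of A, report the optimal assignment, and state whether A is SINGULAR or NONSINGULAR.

σ = (0, 1, 2): 5 + 11 + 6 = 22
σ = (0, 2, 1): 5 + 3 + 13 = 21
σ = (1, 0, 2): 22 + (-4) + 6 = 24
σ = (1, 2, 0): 22 + 3 + 28 = 53
σ = (2, 0, 1): (-4) + (-4) + 13 = 5
σ = (2, 1, 0): (-4) + 11 + 28 = 35
Optimal value attained by: σ = (2, 0, 1).
Answer: det⊕(A) = 5; verdict: NONSINGULAR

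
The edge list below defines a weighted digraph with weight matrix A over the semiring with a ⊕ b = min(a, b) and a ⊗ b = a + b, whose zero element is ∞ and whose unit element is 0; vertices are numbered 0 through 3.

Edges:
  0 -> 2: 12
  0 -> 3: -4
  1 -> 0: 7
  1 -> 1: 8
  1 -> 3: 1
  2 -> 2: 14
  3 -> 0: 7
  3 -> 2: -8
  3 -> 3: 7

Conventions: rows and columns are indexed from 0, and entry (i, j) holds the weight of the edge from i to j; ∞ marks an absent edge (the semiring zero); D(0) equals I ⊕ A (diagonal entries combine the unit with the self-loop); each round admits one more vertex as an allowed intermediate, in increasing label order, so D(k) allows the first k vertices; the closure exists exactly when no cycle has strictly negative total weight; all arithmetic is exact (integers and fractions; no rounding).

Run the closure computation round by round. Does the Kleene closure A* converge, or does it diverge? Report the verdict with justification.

D(0):
  [0, ∞, 12, -4]
  [7, 0, ∞, 1]
  [∞, ∞, 0, ∞]
  [7, ∞, -8, 0]
D(1):
  [0, ∞, 12, -4]
  [7, 0, 19, 1]
  [∞, ∞, 0, ∞]
  [7, ∞, -8, 0]
D(2):
  [0, ∞, 12, -4]
  [7, 0, 19, 1]
  [∞, ∞, 0, ∞]
  [7, ∞, -8, 0]
D(3):
  [0, ∞, 12, -4]
  [7, 0, 19, 1]
  [∞, ∞, 0, ∞]
  [7, ∞, -8, 0]
D(4):
  [0, ∞, -12, -4]
  [7, 0, -7, 1]
  [∞, ∞, 0, ∞]
  [7, ∞, -8, 0]
Key observation: every diagonal entry stays at the unit through all rounds, so no improving cycle exists.
Answer: CONVERGES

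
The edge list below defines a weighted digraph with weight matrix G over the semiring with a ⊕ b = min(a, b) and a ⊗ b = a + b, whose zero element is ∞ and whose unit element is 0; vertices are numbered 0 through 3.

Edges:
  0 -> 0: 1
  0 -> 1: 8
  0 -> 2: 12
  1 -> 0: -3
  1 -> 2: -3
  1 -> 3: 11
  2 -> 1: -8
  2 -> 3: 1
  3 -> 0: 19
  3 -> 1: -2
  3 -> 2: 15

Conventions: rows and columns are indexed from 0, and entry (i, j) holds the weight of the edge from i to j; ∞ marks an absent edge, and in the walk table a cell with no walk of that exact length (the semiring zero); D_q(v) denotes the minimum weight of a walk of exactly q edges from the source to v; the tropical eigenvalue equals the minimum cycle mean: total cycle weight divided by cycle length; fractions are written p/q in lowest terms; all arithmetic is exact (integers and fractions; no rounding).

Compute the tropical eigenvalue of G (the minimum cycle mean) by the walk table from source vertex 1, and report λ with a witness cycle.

q=0: [∞, 0, ∞, ∞]
q=1: [-3, ∞, -3, 11]
q=2: [-2, -11, 9, -2]
q=3: [-14, -4, -14, 0]
q=4: [-13, -22, -7, -13]
Optimal cycle mean attained by: cycle 1->2->1, total (-3) + (-8), length 2.
Answer: λ = -11/2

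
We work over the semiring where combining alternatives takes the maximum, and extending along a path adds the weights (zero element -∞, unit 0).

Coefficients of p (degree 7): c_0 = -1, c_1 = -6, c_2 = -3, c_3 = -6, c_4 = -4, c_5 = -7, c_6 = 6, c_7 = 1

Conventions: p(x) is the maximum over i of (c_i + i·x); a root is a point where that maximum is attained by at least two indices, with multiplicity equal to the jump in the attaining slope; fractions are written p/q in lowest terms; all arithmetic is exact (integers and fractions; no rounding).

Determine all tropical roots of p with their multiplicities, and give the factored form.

hull edge (i=0, c=-1) to (i=6, c=6): slope 7/6, span 6
hull edge (i=6, c=6) to (i=7, c=1): slope -5, span 1
Factored form: p(x) = 1 ⊗ (x ⊕ (-7/6)) ⊗ (x ⊕ (-7/6)) ⊗ (x ⊕ (-7/6)) ⊗ (x ⊕ (-7/6)) ⊗ (x ⊕ (-7/6)) ⊗ (x ⊕ (-7/6)) ⊗ (x ⊕ 5)
Answer: roots = -7/6 (mult 6), 5 (mult 1)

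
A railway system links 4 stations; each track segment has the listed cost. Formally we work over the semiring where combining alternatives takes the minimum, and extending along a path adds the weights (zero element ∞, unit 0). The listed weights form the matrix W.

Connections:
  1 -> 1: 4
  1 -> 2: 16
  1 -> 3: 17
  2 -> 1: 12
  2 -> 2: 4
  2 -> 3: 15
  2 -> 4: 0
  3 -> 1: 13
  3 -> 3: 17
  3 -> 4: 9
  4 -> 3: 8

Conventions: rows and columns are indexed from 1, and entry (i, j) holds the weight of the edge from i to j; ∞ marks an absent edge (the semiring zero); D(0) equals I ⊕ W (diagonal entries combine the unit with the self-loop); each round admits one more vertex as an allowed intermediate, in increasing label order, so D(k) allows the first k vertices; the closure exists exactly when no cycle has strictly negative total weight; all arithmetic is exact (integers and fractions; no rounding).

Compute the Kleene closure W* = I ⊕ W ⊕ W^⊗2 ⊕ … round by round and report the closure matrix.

D(0):
  [0, 16, 17, ∞]
  [12, 0, 15, 0]
  [13, ∞, 0, 9]
  [∞, ∞, 8, 0]
D(1):
  [0, 16, 17, ∞]
  [12, 0, 15, 0]
  [13, 29, 0, 9]
  [∞, ∞, 8, 0]
D(2):
  [0, 16, 17, 16]
  [12, 0, 15, 0]
  [13, 29, 0, 9]
  [∞, ∞, 8, 0]
D(3):
  [0, 16, 17, 16]
  [12, 0, 15, 0]
  [13, 29, 0, 9]
  [21, 37, 8, 0]
D(4):
  [0, 16, 17, 16]
  [12, 0, 8, 0]
  [13, 29, 0, 9]
  [21, 37, 8, 0]
Answer: W* = [[0, 16, 17, 16], [12, 0, 8, 0], [13, 29, 0, 9], [21, 37, 8, 0]]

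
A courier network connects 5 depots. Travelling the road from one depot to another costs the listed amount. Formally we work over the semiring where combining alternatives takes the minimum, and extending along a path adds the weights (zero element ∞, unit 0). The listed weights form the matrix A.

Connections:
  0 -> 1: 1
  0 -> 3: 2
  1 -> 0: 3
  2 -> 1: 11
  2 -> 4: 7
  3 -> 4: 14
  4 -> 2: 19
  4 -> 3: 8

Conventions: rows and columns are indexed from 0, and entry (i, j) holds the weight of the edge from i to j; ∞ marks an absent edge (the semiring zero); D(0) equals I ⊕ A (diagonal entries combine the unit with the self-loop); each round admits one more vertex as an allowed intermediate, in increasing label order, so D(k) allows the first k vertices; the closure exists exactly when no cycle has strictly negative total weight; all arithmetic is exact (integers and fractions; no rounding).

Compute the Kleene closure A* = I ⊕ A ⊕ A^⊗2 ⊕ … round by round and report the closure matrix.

D(0):
  [0, 1, ∞, 2, ∞]
  [3, 0, ∞, ∞, ∞]
  [∞, 11, 0, ∞, 7]
  [∞, ∞, ∞, 0, 14]
  [∞, ∞, 19, 8, 0]
D(1):
  [0, 1, ∞, 2, ∞]
  [3, 0, ∞, 5, ∞]
  [∞, 11, 0, ∞, 7]
  [∞, ∞, ∞, 0, 14]
  [∞, ∞, 19, 8, 0]
D(2):
  [0, 1, ∞, 2, ∞]
  [3, 0, ∞, 5, ∞]
  [14, 11, 0, 16, 7]
  [∞, ∞, ∞, 0, 14]
  [∞, ∞, 19, 8, 0]
D(3):
  [0, 1, ∞, 2, ∞]
  [3, 0, ∞, 5, ∞]
  [14, 11, 0, 16, 7]
  [∞, ∞, ∞, 0, 14]
  [33, 30, 19, 8, 0]
D(4):
  [0, 1, ∞, 2, 16]
  [3, 0, ∞, 5, 19]
  [14, 11, 0, 16, 7]
  [∞, ∞, ∞, 0, 14]
  [33, 30, 19, 8, 0]
D(5):
  [0, 1, 35, 2, 16]
  [3, 0, 38, 5, 19]
  [14, 11, 0, 15, 7]
  [47, 44, 33, 0, 14]
  [33, 30, 19, 8, 0]
Answer: A* = [[0, 1, 35, 2, 16], [3, 0, 38, 5, 19], [14, 11, 0, 15, 7], [47, 44, 33, 0, 14], [33, 30, 19, 8, 0]]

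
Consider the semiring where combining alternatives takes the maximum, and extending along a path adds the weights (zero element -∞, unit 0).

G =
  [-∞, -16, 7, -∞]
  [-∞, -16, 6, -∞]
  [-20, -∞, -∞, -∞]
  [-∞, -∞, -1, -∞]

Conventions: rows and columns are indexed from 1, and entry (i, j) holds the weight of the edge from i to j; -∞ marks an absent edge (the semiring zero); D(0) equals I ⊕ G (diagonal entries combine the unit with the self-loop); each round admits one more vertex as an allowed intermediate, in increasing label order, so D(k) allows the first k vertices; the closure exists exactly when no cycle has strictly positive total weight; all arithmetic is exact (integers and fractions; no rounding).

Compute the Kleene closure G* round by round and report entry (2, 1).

D(0):
  [0, -16, 7, -∞]
  [-∞, 0, 6, -∞]
  [-20, -∞, 0, -∞]
  [-∞, -∞, -1, 0]
D(1):
  [0, -16, 7, -∞]
  [-∞, 0, 6, -∞]
  [-20, -36, 0, -∞]
  [-∞, -∞, -1, 0]
D(2):
  [0, -16, 7, -∞]
  [-∞, 0, 6, -∞]
  [-20, -36, 0, -∞]
  [-∞, -∞, -1, 0]
D(3):
  [0, -16, 7, -∞]
  [-14, 0, 6, -∞]
  [-20, -36, 0, -∞]
  [-21, -37, -1, 0]
D(4):
  [0, -16, 7, -∞]
  [-14, 0, 6, -∞]
  [-20, -36, 0, -∞]
  [-21, -37, -1, 0]
Answer: G*[2][1] = -14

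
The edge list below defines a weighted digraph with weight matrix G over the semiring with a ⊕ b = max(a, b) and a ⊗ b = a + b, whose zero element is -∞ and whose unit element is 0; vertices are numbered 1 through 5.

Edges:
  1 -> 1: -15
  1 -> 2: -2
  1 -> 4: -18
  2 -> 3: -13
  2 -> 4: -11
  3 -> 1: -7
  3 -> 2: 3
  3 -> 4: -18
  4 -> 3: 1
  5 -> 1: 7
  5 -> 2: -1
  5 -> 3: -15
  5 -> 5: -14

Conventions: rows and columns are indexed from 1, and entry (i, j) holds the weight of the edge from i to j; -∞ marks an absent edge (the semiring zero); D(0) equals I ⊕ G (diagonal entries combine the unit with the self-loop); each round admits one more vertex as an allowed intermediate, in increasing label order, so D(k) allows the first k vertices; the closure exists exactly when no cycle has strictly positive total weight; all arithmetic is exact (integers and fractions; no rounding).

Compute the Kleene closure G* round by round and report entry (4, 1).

D(0):
  [0, -2, -∞, -18, -∞]
  [-∞, 0, -13, -11, -∞]
  [-7, 3, 0, -18, -∞]
  [-∞, -∞, 1, 0, -∞]
  [7, -1, -15, -∞, 0]
D(1):
  [0, -2, -∞, -18, -∞]
  [-∞, 0, -13, -11, -∞]
  [-7, 3, 0, -18, -∞]
  [-∞, -∞, 1, 0, -∞]
  [7, 5, -15, -11, 0]
D(2):
  [0, -2, -15, -13, -∞]
  [-∞, 0, -13, -11, -∞]
  [-7, 3, 0, -8, -∞]
  [-∞, -∞, 1, 0, -∞]
  [7, 5, -8, -6, 0]
D(3):
  [0, -2, -15, -13, -∞]
  [-20, 0, -13, -11, -∞]
  [-7, 3, 0, -8, -∞]
  [-6, 4, 1, 0, -∞]
  [7, 5, -8, -6, 0]
D(4):
  [0, -2, -12, -13, -∞]
  [-17, 0, -10, -11, -∞]
  [-7, 3, 0, -8, -∞]
  [-6, 4, 1, 0, -∞]
  [7, 5, -5, -6, 0]
D(5):
  [0, -2, -12, -13, -∞]
  [-17, 0, -10, -11, -∞]
  [-7, 3, 0, -8, -∞]
  [-6, 4, 1, 0, -∞]
  [7, 5, -5, -6, 0]
Answer: G*[4][1] = -6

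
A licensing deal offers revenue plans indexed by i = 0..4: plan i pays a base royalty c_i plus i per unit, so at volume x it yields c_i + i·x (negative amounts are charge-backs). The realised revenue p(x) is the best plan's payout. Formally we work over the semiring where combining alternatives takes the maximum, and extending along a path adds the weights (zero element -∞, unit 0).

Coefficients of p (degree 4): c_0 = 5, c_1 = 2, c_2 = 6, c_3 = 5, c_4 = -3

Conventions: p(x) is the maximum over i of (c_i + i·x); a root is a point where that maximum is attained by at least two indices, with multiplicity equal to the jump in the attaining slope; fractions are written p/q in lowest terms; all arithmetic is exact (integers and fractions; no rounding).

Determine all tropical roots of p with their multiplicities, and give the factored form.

hull edge (i=0, c=5) to (i=2, c=6): slope 1/2, span 2
hull edge (i=2, c=6) to (i=3, c=5): slope -1, span 1
hull edge (i=3, c=5) to (i=4, c=-3): slope -8, span 1
Factored form: p(x) = -3 ⊗ (x ⊕ (-1/2)) ⊗ (x ⊕ (-1/2)) ⊗ (x ⊕ 1) ⊗ (x ⊕ 8)
Answer: roots = -1/2 (mult 2), 1 (mult 1), 8 (mult 1)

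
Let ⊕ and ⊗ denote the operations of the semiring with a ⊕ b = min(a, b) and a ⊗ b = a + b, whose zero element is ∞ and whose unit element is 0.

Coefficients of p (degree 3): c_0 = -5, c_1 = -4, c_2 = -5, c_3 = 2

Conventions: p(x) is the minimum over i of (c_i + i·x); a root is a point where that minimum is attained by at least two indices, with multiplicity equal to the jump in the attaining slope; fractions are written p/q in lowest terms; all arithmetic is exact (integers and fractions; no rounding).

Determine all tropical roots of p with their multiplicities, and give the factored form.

hull edge (i=0, c=-5) to (i=2, c=-5): slope 0, span 2
hull edge (i=2, c=-5) to (i=3, c=2): slope 7, span 1
Factored form: p(x) = 2 ⊗ (x ⊕ (-7)) ⊗ (x ⊕ 0) ⊗ (x ⊕ 0)
Answer: roots = -7 (mult 1), 0 (mult 2)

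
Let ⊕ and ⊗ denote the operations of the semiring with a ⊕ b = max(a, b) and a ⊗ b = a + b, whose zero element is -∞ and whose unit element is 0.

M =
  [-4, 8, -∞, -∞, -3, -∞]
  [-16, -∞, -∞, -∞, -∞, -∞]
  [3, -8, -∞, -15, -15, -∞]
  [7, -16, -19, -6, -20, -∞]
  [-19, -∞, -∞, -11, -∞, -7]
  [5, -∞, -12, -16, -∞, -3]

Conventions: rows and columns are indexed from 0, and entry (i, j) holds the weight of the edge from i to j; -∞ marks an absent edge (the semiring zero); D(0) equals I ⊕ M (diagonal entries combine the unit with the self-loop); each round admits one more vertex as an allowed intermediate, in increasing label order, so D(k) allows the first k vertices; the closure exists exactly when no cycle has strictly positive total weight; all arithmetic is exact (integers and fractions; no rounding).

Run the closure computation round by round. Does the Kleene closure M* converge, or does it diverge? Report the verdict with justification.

D(0):
  [0, 8, -∞, -∞, -3, -∞]
  [-16, 0, -∞, -∞, -∞, -∞]
  [3, -8, 0, -15, -15, -∞]
  [7, -16, -19, 0, -20, -∞]
  [-19, -∞, -∞, -11, 0, -7]
  [5, -∞, -12, -16, -∞, 0]
D(1):
  [0, 8, -∞, -∞, -3, -∞]
  [-16, 0, -∞, -∞, -19, -∞]
  [3, 11, 0, -15, 0, -∞]
  [7, 15, -19, 0, 4, -∞]
  [-19, -11, -∞, -11, 0, -7]
  [5, 13, -12, -16, 2, 0]
D(2):
  [0, 8, -∞, -∞, -3, -∞]
  [-16, 0, -∞, -∞, -19, -∞]
  [3, 11, 0, -15, 0, -∞]
  [7, 15, -19, 0, 4, -∞]
  [-19, -11, -∞, -11, 0, -7]
  [5, 13, -12, -16, 2, 0]
D(3):
  [0, 8, -∞, -∞, -3, -∞]
  [-16, 0, -∞, -∞, -19, -∞]
  [3, 11, 0, -15, 0, -∞]
  [7, 15, -19, 0, 4, -∞]
  [-19, -11, -∞, -11, 0, -7]
  [5, 13, -12, -16, 2, 0]
D(4):
  [0, 8, -∞, -∞, -3, -∞]
  [-16, 0, -∞, -∞, -19, -∞]
  [3, 11, 0, -15, 0, -∞]
  [7, 15, -19, 0, 4, -∞]
  [-4, 4, -30, -11, 0, -7]
  [5, 13, -12, -16, 2, 0]
D(5):
  [0, 8, -33, -14, -3, -10]
  [-16, 0, -49, -30, -19, -26]
  [3, 11, 0, -11, 0, -7]
  [7, 15, -19, 0, 4, -3]
  [-4, 4, -30, -11, 0, -7]
  [5, 13, -12, -9, 2, 0]
D(6):
  [0, 8, -22, -14, -3, -10]
  [-16, 0, -38, -30, -19, -26]
  [3, 11, 0, -11, 0, -7]
  [7, 15, -15, 0, 4, -3]
  [-2, 6, -19, -11, 0, -7]
  [5, 13, -12, -9, 2, 0]
Key observation: every diagonal entry stays at the unit through all rounds, so no improving cycle exists.
Answer: CONVERGES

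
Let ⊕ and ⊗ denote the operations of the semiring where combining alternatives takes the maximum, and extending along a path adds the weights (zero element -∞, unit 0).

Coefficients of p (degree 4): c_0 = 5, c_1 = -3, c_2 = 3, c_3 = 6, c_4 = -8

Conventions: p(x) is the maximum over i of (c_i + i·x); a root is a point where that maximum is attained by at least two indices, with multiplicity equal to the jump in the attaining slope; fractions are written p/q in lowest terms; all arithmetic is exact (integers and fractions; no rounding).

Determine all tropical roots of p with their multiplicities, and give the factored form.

hull edge (i=0, c=5) to (i=3, c=6): slope 1/3, span 3
hull edge (i=3, c=6) to (i=4, c=-8): slope -14, span 1
Factored form: p(x) = -8 ⊗ (x ⊕ (-1/3)) ⊗ (x ⊕ (-1/3)) ⊗ (x ⊕ (-1/3)) ⊗ (x ⊕ 14)
Answer: roots = -1/3 (mult 3), 14 (mult 1)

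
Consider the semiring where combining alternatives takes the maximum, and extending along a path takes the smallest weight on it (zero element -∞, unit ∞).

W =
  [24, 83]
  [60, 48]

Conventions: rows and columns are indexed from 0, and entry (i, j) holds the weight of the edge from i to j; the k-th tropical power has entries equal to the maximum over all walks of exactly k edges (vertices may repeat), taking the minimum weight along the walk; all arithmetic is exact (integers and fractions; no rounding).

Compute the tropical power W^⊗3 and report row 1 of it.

W^⊗2:
  [60, 48]
  [48, 60]
W^⊗3:
  [48, 60]
  [60, 48]
Answer: row 1 of W^⊗3 = [60, 48]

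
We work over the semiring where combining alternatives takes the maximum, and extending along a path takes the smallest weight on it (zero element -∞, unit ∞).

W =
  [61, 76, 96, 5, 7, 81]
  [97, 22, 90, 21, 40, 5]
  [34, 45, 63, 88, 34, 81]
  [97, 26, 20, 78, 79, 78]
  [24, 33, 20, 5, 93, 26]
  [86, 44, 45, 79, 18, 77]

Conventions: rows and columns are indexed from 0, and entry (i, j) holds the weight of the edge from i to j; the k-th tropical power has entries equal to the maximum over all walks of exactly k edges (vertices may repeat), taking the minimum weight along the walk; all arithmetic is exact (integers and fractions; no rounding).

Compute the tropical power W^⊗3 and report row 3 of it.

W^⊗2:
  [81, 61, 76, 88, 40, 81]
  [61, 76, 96, 88, 40, 81]
  [88, 45, 63, 79, 79, 78]
  [78, 76, 96, 78, 79, 81]
  [33, 33, 33, 26, 93, 26]
  [79, 76, 86, 78, 79, 81]
W^⊗3:
  [88, 76, 81, 79, 79, 81]
  [88, 61, 76, 88, 79, 81]
  [79, 76, 88, 78, 79, 81]
  [81, 76, 78, 88, 79, 81]
  [33, 33, 33, 33, 93, 33]
  [81, 76, 79, 86, 79, 81]
Answer: row 3 of W^⊗3 = [81, 76, 78, 88, 79, 81]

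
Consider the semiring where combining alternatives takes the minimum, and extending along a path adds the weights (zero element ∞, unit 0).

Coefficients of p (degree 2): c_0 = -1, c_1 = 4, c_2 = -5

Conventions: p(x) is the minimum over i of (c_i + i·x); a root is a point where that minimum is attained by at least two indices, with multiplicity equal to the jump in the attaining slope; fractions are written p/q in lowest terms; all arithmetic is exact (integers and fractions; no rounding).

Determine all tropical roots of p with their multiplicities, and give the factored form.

hull edge (i=0, c=-1) to (i=2, c=-5): slope -2, span 2
Factored form: p(x) = -5 ⊗ (x ⊕ 2) ⊗ (x ⊕ 2)
Answer: roots = 2 (mult 2)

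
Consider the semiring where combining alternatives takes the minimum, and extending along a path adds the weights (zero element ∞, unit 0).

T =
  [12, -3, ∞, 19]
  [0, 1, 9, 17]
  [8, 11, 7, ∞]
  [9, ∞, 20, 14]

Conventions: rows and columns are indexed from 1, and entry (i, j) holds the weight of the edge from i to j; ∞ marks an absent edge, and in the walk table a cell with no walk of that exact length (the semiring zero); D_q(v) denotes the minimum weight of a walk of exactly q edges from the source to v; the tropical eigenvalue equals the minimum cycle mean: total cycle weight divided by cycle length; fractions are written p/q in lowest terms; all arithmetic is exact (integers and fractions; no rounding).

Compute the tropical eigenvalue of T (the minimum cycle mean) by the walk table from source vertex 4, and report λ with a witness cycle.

q=0: [∞, ∞, ∞, 0]
q=1: [9, ∞, 20, 14]
q=2: [21, 6, 27, 28]
q=3: [6, 7, 15, 23]
q=4: [7, 3, 16, 24]
Optimal cycle mean attained by: cycle 1->2->1, total (-3) + 0, length 2.
Answer: λ = -3/2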